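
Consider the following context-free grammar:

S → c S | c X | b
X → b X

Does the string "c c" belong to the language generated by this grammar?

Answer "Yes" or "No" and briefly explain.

No - no valid derivation exists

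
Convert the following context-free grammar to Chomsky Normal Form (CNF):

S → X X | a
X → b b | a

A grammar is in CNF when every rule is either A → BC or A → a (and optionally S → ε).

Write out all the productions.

S → a; TB → b; X → a; S → X X; X → TB TB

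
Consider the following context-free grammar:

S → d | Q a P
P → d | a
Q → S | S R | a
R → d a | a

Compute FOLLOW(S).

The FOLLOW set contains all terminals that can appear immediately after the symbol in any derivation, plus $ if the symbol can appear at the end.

We compute FOLLOW(S) using the standard algorithm.
FOLLOW(S) starts with {$}.
FIRST(P) = {a, d}
FIRST(Q) = {a, d}
FIRST(R) = {a, d}
FIRST(S) = {a, d}
FOLLOW(P) = {$, a, d}
FOLLOW(Q) = {a}
FOLLOW(R) = {a}
FOLLOW(S) = {$, a, d}
Therefore, FOLLOW(S) = {$, a, d}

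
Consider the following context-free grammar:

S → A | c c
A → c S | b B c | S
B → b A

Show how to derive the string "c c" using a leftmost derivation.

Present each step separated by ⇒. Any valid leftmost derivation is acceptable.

S ⇒ A ⇒ S ⇒ c c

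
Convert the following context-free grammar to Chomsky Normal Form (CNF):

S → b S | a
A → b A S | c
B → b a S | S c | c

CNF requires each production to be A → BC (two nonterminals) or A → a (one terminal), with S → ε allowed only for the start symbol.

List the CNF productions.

TB → b; S → a; A → c; TA → a; TC → c; B → c; S → TB S; A → TB X0; X0 → A S; B → TB X1; X1 → TA S; B → S TC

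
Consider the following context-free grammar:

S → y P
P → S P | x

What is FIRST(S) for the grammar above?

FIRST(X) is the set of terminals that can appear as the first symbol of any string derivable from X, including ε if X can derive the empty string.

We compute FIRST(S) using the standard algorithm.
FIRST(P) = {x, y}
FIRST(S) = {y}
Therefore, FIRST(S) = {y}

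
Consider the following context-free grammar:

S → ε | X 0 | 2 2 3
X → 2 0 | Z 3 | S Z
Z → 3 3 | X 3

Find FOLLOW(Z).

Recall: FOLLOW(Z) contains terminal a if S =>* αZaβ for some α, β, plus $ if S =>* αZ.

We compute FOLLOW(Z) using the standard algorithm.
FOLLOW(S) starts with {$}.
FIRST(S) = {2, 3, ε}
FIRST(X) = {2, 3}
FIRST(Z) = {2, 3}
FOLLOW(S) = {$, 2, 3}
FOLLOW(X) = {0, 3}
FOLLOW(Z) = {0, 3}
Therefore, FOLLOW(Z) = {0, 3}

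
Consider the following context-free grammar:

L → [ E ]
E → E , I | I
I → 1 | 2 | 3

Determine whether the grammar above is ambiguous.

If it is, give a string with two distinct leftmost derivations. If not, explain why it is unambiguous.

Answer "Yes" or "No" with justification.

No - the grammar is unambiguous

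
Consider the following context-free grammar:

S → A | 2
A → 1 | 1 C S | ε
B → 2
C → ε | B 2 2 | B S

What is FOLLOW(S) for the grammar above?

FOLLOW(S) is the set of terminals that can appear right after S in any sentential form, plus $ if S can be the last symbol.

We compute FOLLOW(S) using the standard algorithm.
FOLLOW(S) starts with {$}.
FIRST(A) = {1, ε}
FIRST(B) = {2}
FIRST(C) = {2, ε}
FIRST(S) = {1, 2, ε}
FOLLOW(A) = {$, 1, 2}
FOLLOW(B) = {$, 1, 2}
FOLLOW(C) = {$, 1, 2}
FOLLOW(S) = {$, 1, 2}
Therefore, FOLLOW(S) = {$, 1, 2}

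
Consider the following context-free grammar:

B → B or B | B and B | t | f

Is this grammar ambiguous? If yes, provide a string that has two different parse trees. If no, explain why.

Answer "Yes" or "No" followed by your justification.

Yes - the string 't or f or t and t' has two distinct leftmost derivations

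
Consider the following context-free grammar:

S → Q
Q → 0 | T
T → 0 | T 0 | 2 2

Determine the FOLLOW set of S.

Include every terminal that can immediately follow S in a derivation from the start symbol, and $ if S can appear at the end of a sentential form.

We compute FOLLOW(S) using the standard algorithm.
FOLLOW(S) starts with {$}.
FIRST(Q) = {0, 2}
FIRST(S) = {0, 2}
FIRST(T) = {0, 2}
FOLLOW(Q) = {$}
FOLLOW(S) = {$}
FOLLOW(T) = {$, 0}
Therefore, FOLLOW(S) = {$}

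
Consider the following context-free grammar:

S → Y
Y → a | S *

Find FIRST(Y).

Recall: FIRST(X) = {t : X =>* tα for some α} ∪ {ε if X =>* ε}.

We compute FIRST(Y) using the standard algorithm.
FIRST(S) = {a}
FIRST(Y) = {a}
Therefore, FIRST(Y) = {a}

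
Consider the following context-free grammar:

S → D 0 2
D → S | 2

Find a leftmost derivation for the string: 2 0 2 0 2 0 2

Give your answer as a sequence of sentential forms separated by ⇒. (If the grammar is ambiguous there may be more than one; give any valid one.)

S ⇒ D 0 2 ⇒ S 0 2 ⇒ D 0 2 0 2 ⇒ S 0 2 0 2 ⇒ D 0 2 0 2 0 2 ⇒ 2 0 2 0 2 0 2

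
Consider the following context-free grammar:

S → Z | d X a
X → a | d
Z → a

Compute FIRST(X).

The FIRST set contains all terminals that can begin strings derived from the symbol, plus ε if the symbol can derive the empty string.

We compute FIRST(X) using the standard algorithm.
FIRST(S) = {a, d}
FIRST(X) = {a, d}
FIRST(Z) = {a}
Therefore, FIRST(X) = {a, d}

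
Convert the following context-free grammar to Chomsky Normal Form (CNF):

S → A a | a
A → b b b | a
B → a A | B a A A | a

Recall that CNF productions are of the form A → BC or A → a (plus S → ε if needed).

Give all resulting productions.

TA → a; S → a; TB → b; A → a; B → a; S → A TA; A → TB X0; X0 → TB TB; B → TA A; B → B X1; X1 → TA X2; X2 → A A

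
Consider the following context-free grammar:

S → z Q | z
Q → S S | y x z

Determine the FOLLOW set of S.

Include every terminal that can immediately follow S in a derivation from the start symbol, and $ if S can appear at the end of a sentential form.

We compute FOLLOW(S) using the standard algorithm.
FOLLOW(S) starts with {$}.
FIRST(Q) = {y, z}
FIRST(S) = {z}
FOLLOW(Q) = {$, z}
FOLLOW(S) = {$, z}
Therefore, FOLLOW(S) = {$, z}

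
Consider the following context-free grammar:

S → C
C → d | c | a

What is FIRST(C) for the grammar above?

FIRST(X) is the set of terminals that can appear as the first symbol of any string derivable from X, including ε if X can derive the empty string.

We compute FIRST(C) using the standard algorithm.
FIRST(C) = {a, c, d}
FIRST(S) = {a, c, d}
Therefore, FIRST(C) = {a, c, d}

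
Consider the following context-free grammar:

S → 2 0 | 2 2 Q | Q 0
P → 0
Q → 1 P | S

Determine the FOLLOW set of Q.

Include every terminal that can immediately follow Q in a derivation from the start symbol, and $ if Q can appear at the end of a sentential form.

We compute FOLLOW(Q) using the standard algorithm.
FOLLOW(S) starts with {$}.
FIRST(P) = {0}
FIRST(Q) = {1, 2}
FIRST(S) = {1, 2}
FOLLOW(P) = {$, 0}
FOLLOW(Q) = {$, 0}
FOLLOW(S) = {$, 0}
Therefore, FOLLOW(Q) = {$, 0}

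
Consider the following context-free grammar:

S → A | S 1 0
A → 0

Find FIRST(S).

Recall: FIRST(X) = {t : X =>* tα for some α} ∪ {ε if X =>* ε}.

We compute FIRST(S) using the standard algorithm.
FIRST(A) = {0}
FIRST(S) = {0}
Therefore, FIRST(S) = {0}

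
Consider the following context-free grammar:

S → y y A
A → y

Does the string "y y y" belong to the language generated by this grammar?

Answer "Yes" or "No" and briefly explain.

Yes - a valid derivation exists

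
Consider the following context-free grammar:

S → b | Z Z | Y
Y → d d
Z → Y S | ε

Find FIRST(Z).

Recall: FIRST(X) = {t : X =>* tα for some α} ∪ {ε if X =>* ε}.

We compute FIRST(Z) using the standard algorithm.
FIRST(S) = {b, d, ε}
FIRST(Y) = {d}
FIRST(Z) = {d, ε}
Therefore, FIRST(Z) = {d, ε}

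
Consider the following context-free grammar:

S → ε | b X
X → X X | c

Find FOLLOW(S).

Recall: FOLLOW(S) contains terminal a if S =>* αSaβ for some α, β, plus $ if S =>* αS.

We compute FOLLOW(S) using the standard algorithm.
FOLLOW(S) starts with {$}.
FIRST(S) = {b, ε}
FIRST(X) = {c}
FOLLOW(S) = {$}
FOLLOW(X) = {$, c}
Therefore, FOLLOW(S) = {$}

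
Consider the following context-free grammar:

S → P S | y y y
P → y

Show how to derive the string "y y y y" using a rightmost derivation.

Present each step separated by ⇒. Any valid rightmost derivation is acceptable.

S ⇒ P S ⇒ P y y y ⇒ y y y y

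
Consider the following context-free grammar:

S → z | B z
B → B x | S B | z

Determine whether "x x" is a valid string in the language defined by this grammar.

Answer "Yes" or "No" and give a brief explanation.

No - no valid derivation exists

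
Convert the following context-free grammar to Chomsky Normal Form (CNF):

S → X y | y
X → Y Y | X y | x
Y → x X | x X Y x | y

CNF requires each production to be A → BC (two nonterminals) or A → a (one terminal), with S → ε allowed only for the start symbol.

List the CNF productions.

TY → y; S → y; X → x; TX → x; Y → y; S → X TY; X → Y Y; X → X TY; Y → TX X; Y → TX X0; X0 → X X1; X1 → Y TX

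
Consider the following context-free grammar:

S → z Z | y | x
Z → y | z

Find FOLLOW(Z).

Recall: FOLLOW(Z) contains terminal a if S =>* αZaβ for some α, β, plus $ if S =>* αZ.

We compute FOLLOW(Z) using the standard algorithm.
FOLLOW(S) starts with {$}.
FIRST(S) = {x, y, z}
FIRST(Z) = {y, z}
FOLLOW(S) = {$}
FOLLOW(Z) = {$}
Therefore, FOLLOW(Z) = {$}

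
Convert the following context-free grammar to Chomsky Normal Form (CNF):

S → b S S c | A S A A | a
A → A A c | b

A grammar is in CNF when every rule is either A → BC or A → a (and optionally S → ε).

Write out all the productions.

TB → b; TC → c; S → a; A → b; S → TB X0; X0 → S X1; X1 → S TC; S → A X2; X2 → S X3; X3 → A A; A → A X4; X4 → A TC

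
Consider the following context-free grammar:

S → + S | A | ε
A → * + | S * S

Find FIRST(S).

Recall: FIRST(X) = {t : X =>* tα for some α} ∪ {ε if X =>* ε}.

We compute FIRST(S) using the standard algorithm.
FIRST(A) = {*, +}
FIRST(S) = {*, +, ε}
Therefore, FIRST(S) = {*, +, ε}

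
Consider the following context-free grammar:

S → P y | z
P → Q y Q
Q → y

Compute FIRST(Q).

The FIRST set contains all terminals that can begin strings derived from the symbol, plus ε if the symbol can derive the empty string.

We compute FIRST(Q) using the standard algorithm.
FIRST(P) = {y}
FIRST(Q) = {y}
FIRST(S) = {y, z}
Therefore, FIRST(Q) = {y}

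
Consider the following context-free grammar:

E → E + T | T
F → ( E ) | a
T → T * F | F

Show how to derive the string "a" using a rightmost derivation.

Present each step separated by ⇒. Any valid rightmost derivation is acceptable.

E ⇒ T ⇒ F ⇒ a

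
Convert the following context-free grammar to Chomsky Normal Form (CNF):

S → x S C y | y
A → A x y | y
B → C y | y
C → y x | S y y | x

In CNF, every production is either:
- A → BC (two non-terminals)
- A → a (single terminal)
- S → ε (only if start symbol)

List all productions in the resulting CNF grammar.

TX → x; TY → y; S → y; A → y; B → y; C → x; S → TX X0; X0 → S X1; X1 → C TY; A → A X2; X2 → TX TY; B → C TY; C → TY TX; C → S X3; X3 → TY TY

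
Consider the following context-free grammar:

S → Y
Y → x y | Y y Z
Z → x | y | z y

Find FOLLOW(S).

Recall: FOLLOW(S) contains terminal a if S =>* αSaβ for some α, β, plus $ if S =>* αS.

We compute FOLLOW(S) using the standard algorithm.
FOLLOW(S) starts with {$}.
FIRST(S) = {x}
FIRST(Y) = {x}
FIRST(Z) = {x, y, z}
FOLLOW(S) = {$}
FOLLOW(Y) = {$, y}
FOLLOW(Z) = {$, y}
Therefore, FOLLOW(S) = {$}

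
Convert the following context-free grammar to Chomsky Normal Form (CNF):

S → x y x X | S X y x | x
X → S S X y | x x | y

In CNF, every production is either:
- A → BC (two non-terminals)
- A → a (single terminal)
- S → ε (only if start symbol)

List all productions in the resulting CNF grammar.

TX → x; TY → y; S → x; X → y; S → TX X0; X0 → TY X1; X1 → TX X; S → S X2; X2 → X X3; X3 → TY TX; X → S X4; X4 → S X5; X5 → X TY; X → TX TX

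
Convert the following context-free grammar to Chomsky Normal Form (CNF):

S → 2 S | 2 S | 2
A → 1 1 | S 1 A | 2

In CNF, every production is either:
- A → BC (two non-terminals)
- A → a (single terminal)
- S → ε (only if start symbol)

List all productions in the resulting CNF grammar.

T2 → 2; S → 2; T1 → 1; A → 2; S → T2 S; S → T2 S; A → T1 T1; A → S X0; X0 → T1 A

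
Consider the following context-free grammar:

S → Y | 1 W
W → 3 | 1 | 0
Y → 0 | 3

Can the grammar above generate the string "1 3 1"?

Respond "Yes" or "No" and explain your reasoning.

No - no valid derivation exists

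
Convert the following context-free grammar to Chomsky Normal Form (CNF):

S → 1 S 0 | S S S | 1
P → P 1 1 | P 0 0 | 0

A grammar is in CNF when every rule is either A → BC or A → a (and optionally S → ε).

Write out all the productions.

T1 → 1; T0 → 0; S → 1; P → 0; S → T1 X0; X0 → S T0; S → S X1; X1 → S S; P → P X2; X2 → T1 T1; P → P X3; X3 → T0 T0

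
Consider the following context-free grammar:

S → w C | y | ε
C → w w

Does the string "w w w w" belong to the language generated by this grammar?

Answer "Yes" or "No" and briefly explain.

No - no valid derivation exists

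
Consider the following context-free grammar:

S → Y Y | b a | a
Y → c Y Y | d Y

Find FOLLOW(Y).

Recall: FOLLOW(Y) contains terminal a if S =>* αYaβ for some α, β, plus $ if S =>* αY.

We compute FOLLOW(Y) using the standard algorithm.
FOLLOW(S) starts with {$}.
FIRST(S) = {a, b, c, d}
FIRST(Y) = {c, d}
FOLLOW(S) = {$}
FOLLOW(Y) = {$, c, d}
Therefore, FOLLOW(Y) = {$, c, d}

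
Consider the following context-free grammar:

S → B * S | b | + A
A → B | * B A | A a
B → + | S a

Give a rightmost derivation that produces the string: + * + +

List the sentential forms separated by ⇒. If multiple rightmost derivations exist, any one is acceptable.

S ⇒ B * S ⇒ B * + A ⇒ B * + B ⇒ B * + + ⇒ + * + +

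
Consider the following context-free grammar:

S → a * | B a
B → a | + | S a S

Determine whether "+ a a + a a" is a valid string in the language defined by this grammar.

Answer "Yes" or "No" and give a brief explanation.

Yes - a valid derivation exists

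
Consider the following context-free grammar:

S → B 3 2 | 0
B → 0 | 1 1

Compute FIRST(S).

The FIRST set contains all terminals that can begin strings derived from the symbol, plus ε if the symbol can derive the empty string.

We compute FIRST(S) using the standard algorithm.
FIRST(B) = {0, 1}
FIRST(S) = {0, 1}
Therefore, FIRST(S) = {0, 1}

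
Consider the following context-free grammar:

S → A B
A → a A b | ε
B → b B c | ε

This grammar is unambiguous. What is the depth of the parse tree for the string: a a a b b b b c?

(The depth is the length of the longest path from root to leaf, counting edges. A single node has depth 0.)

5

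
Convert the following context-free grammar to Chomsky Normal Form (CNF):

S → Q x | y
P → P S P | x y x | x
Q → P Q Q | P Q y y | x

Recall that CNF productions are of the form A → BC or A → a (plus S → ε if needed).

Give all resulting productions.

TX → x; S → y; TY → y; P → x; Q → x; S → Q TX; P → P X0; X0 → S P; P → TX X1; X1 → TY TX; Q → P X2; X2 → Q Q; Q → P X3; X3 → Q X4; X4 → TY TY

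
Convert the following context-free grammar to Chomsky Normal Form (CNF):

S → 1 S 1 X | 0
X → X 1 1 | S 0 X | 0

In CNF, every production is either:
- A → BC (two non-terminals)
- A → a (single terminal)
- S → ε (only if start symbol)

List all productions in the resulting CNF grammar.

T1 → 1; S → 0; T0 → 0; X → 0; S → T1 X0; X0 → S X1; X1 → T1 X; X → X X2; X2 → T1 T1; X → S X3; X3 → T0 X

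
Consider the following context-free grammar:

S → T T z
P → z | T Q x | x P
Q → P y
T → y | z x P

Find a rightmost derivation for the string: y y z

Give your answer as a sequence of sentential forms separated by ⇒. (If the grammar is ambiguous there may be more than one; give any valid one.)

S ⇒ T T z ⇒ T y z ⇒ y y z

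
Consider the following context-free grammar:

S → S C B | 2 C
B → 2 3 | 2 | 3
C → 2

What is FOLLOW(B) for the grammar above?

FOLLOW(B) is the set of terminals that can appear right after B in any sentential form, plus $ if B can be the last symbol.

We compute FOLLOW(B) using the standard algorithm.
FOLLOW(S) starts with {$}.
FIRST(B) = {2, 3}
FIRST(C) = {2}
FIRST(S) = {2}
FOLLOW(B) = {$, 2}
FOLLOW(C) = {$, 2, 3}
FOLLOW(S) = {$, 2}
Therefore, FOLLOW(B) = {$, 2}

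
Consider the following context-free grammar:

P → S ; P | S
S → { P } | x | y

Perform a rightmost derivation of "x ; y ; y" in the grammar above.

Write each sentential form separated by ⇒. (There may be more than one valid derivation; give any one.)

P ⇒ S ; P ⇒ S ; S ; P ⇒ S ; S ; S ⇒ S ; S ; y ⇒ S ; y ; y ⇒ x ; y ; y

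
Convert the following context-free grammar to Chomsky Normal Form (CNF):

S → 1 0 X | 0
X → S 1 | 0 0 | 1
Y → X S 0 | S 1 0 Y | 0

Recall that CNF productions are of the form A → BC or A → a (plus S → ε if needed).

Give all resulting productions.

T1 → 1; T0 → 0; S → 0; X → 1; Y → 0; S → T1 X0; X0 → T0 X; X → S T1; X → T0 T0; Y → X X1; X1 → S T0; Y → S X2; X2 → T1 X3; X3 → T0 Y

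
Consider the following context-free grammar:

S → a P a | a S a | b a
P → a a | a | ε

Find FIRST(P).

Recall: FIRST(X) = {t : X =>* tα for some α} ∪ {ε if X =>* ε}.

We compute FIRST(P) using the standard algorithm.
FIRST(P) = {a, ε}
FIRST(S) = {a, b}
Therefore, FIRST(P) = {a, ε}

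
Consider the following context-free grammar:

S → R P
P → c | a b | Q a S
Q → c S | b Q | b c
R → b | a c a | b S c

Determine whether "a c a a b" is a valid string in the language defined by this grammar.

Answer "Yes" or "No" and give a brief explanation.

Yes - a valid derivation exists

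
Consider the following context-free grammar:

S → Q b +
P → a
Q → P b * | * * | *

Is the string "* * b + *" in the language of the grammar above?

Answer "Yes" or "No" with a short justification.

No - no valid derivation exists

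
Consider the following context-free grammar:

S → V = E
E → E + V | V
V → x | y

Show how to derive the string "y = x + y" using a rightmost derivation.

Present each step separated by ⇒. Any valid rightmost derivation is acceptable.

S ⇒ V = E ⇒ V = E + V ⇒ V = E + y ⇒ V = V + y ⇒ V = x + y ⇒ y = x + y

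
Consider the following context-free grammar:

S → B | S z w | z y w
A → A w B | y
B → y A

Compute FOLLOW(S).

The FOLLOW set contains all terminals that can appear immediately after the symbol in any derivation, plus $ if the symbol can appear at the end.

We compute FOLLOW(S) using the standard algorithm.
FOLLOW(S) starts with {$}.
FIRST(A) = {y}
FIRST(B) = {y}
FIRST(S) = {y, z}
FOLLOW(A) = {$, w, z}
FOLLOW(B) = {$, w, z}
FOLLOW(S) = {$, z}
Therefore, FOLLOW(S) = {$, z}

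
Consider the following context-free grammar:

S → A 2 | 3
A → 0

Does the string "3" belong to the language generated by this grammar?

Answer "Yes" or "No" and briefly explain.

Yes - a valid derivation exists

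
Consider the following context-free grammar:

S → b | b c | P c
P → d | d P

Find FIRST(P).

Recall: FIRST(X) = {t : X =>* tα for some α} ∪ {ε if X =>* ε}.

We compute FIRST(P) using the standard algorithm.
FIRST(P) = {d}
FIRST(S) = {b, d}
Therefore, FIRST(P) = {d}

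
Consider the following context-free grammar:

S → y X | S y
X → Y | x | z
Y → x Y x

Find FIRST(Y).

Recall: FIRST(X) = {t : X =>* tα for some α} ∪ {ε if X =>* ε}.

We compute FIRST(Y) using the standard algorithm.
FIRST(S) = {y}
FIRST(X) = {x, z}
FIRST(Y) = {x}
Therefore, FIRST(Y) = {x}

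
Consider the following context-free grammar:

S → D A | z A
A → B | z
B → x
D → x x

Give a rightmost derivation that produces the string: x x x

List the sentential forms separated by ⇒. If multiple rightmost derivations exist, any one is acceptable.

S ⇒ D A ⇒ D B ⇒ D x ⇒ x x x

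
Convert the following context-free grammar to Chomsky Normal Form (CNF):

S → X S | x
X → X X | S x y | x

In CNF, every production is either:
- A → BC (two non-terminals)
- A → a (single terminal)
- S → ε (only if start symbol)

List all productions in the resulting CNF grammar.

S → x; TX → x; TY → y; X → x; S → X S; X → X X; X → S X0; X0 → TX TY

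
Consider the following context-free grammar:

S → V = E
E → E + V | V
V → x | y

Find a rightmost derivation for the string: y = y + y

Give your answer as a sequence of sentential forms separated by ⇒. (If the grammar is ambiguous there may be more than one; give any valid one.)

S ⇒ V = E ⇒ V = E + V ⇒ V = E + y ⇒ V = V + y ⇒ V = y + y ⇒ y = y + y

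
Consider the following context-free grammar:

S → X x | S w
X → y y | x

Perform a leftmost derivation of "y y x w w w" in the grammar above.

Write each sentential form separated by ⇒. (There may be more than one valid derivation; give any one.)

S ⇒ S w ⇒ S w w ⇒ S w w w ⇒ X x w w w ⇒ y y x w w w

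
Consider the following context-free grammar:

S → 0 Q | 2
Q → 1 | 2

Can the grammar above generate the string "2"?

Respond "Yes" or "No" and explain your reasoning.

Yes - a valid derivation exists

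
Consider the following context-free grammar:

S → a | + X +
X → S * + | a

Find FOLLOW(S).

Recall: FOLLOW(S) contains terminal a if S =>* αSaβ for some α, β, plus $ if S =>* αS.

We compute FOLLOW(S) using the standard algorithm.
FOLLOW(S) starts with {$}.
FIRST(S) = {+, a}
FIRST(X) = {+, a}
FOLLOW(S) = {$, *}
FOLLOW(X) = {+}
Therefore, FOLLOW(S) = {$, *}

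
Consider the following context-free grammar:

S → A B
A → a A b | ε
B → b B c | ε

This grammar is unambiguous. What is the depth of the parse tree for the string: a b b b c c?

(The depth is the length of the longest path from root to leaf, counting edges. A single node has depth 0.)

4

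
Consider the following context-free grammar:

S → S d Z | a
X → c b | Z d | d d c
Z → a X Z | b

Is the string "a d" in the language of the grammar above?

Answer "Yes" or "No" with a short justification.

No - no valid derivation exists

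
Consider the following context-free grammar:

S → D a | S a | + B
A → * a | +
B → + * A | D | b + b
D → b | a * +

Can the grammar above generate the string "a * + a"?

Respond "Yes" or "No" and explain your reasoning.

Yes - a valid derivation exists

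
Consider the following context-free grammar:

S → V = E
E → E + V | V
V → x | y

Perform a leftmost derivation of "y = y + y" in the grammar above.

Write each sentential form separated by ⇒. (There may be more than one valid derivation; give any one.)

S ⇒ V = E ⇒ y = E ⇒ y = E + V ⇒ y = V + V ⇒ y = y + V ⇒ y = y + y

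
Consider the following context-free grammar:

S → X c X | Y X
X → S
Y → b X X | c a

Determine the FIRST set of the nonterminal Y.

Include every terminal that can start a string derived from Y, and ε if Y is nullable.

We compute FIRST(Y) using the standard algorithm.
FIRST(S) = {b, c}
FIRST(X) = {b, c}
FIRST(Y) = {b, c}
Therefore, FIRST(Y) = {b, c}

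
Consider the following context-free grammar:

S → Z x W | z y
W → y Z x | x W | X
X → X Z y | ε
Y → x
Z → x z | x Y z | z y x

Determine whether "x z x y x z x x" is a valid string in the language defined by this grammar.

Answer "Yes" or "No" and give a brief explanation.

No - no valid derivation exists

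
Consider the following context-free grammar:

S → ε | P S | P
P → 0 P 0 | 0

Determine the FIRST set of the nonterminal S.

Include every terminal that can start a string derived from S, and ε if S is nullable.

We compute FIRST(S) using the standard algorithm.
FIRST(P) = {0}
FIRST(S) = {0, ε}
Therefore, FIRST(S) = {0, ε}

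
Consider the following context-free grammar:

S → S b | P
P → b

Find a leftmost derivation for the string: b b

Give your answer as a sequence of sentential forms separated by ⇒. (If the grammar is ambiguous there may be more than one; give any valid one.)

S ⇒ S b ⇒ P b ⇒ b b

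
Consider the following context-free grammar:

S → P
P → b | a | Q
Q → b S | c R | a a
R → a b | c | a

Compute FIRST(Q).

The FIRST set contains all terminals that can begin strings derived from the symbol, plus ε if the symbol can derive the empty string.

We compute FIRST(Q) using the standard algorithm.
FIRST(P) = {a, b, c}
FIRST(Q) = {a, b, c}
FIRST(R) = {a, c}
FIRST(S) = {a, b, c}
Therefore, FIRST(Q) = {a, b, c}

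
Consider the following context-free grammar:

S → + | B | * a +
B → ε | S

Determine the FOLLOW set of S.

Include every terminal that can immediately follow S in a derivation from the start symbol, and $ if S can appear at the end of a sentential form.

We compute FOLLOW(S) using the standard algorithm.
FOLLOW(S) starts with {$}.
FIRST(B) = {*, +, ε}
FIRST(S) = {*, +, ε}
FOLLOW(B) = {$}
FOLLOW(S) = {$}
Therefore, FOLLOW(S) = {$}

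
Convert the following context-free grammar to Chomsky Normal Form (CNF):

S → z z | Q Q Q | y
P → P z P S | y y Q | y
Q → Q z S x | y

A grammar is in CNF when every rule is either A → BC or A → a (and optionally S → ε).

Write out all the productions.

TZ → z; S → y; TY → y; P → y; TX → x; Q → y; S → TZ TZ; S → Q X0; X0 → Q Q; P → P X1; X1 → TZ X2; X2 → P S; P → TY X3; X3 → TY Q; Q → Q X4; X4 → TZ X5; X5 → S TX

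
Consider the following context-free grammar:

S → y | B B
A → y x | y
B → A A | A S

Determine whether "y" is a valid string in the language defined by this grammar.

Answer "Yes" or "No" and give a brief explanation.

Yes - a valid derivation exists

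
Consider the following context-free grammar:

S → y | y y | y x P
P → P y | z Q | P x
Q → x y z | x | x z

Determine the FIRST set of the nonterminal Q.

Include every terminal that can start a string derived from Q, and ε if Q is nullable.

We compute FIRST(Q) using the standard algorithm.
FIRST(P) = {z}
FIRST(Q) = {x}
FIRST(S) = {y}
Therefore, FIRST(Q) = {x}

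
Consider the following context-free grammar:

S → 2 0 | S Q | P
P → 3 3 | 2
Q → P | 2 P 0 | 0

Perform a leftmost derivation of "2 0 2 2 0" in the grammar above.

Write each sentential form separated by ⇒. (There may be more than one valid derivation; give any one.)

S ⇒ S Q ⇒ 2 0 Q ⇒ 2 0 2 P 0 ⇒ 2 0 2 2 0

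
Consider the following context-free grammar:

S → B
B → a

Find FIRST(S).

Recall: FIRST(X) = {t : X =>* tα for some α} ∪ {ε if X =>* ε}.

We compute FIRST(S) using the standard algorithm.
FIRST(B) = {a}
FIRST(S) = {a}
Therefore, FIRST(S) = {a}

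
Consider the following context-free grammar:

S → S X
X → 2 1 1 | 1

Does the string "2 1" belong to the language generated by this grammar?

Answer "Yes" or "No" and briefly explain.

No - no valid derivation exists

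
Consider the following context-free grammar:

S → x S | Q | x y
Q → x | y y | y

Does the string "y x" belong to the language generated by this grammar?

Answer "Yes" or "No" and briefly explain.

No - no valid derivation exists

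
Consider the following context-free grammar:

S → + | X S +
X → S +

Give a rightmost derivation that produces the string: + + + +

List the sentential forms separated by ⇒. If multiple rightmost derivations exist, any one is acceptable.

S ⇒ X S + ⇒ X + + ⇒ S + + + ⇒ + + + +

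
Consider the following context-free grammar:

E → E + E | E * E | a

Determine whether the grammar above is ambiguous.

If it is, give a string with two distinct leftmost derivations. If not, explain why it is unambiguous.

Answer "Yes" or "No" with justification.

Yes - the string 'a + a * a + a + a' has two distinct leftmost derivations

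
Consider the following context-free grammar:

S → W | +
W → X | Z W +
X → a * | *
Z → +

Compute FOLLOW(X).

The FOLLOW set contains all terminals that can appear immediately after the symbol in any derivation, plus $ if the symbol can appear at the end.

We compute FOLLOW(X) using the standard algorithm.
FOLLOW(S) starts with {$}.
FIRST(S) = {*, +, a}
FIRST(W) = {*, +, a}
FIRST(X) = {*, a}
FIRST(Z) = {+}
FOLLOW(S) = {$}
FOLLOW(W) = {$, +}
FOLLOW(X) = {$, +}
FOLLOW(Z) = {*, +, a}
Therefore, FOLLOW(X) = {$, +}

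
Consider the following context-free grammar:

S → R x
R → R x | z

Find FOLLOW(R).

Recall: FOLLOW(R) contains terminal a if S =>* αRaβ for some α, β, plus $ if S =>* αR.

We compute FOLLOW(R) using the standard algorithm.
FOLLOW(S) starts with {$}.
FIRST(R) = {z}
FIRST(S) = {z}
FOLLOW(R) = {x}
FOLLOW(S) = {$}
Therefore, FOLLOW(R) = {x}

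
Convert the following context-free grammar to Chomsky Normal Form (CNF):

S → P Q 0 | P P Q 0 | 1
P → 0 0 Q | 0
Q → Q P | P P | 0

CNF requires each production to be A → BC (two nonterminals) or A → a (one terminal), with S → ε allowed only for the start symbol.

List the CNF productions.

T0 → 0; S → 1; P → 0; Q → 0; S → P X0; X0 → Q T0; S → P X1; X1 → P X2; X2 → Q T0; P → T0 X3; X3 → T0 Q; Q → Q P; Q → P P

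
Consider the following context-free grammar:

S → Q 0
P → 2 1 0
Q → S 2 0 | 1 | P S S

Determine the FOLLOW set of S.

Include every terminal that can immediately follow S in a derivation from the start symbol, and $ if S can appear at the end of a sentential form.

We compute FOLLOW(S) using the standard algorithm.
FOLLOW(S) starts with {$}.
FIRST(P) = {2}
FIRST(Q) = {1, 2}
FIRST(S) = {1, 2}
FOLLOW(P) = {1, 2}
FOLLOW(Q) = {0}
FOLLOW(S) = {$, 0, 1, 2}
Therefore, FOLLOW(S) = {$, 0, 1, 2}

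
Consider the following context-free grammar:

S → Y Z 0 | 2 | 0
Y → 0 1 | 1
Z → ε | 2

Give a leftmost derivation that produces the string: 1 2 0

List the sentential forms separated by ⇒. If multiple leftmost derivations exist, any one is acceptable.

S ⇒ Y Z 0 ⇒ 1 Z 0 ⇒ 1 2 0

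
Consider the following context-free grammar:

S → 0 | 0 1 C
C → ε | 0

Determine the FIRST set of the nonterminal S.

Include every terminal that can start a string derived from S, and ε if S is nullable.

We compute FIRST(S) using the standard algorithm.
FIRST(C) = {0, ε}
FIRST(S) = {0}
Therefore, FIRST(S) = {0}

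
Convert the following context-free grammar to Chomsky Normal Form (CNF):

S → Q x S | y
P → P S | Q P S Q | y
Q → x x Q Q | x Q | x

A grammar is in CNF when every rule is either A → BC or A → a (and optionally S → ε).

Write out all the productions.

TX → x; S → y; P → y; Q → x; S → Q X0; X0 → TX S; P → P S; P → Q X1; X1 → P X2; X2 → S Q; Q → TX X3; X3 → TX X4; X4 → Q Q; Q → TX Q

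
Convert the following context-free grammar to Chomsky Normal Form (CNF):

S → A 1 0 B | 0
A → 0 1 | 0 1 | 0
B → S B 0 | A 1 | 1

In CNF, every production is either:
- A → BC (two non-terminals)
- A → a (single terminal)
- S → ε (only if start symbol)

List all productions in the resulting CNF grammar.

T1 → 1; T0 → 0; S → 0; A → 0; B → 1; S → A X0; X0 → T1 X1; X1 → T0 B; A → T0 T1; A → T0 T1; B → S X2; X2 → B T0; B → A T1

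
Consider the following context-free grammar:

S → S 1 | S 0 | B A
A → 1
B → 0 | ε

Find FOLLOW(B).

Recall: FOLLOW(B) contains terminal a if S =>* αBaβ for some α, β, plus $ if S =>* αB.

We compute FOLLOW(B) using the standard algorithm.
FOLLOW(S) starts with {$}.
FIRST(A) = {1}
FIRST(B) = {0, ε}
FIRST(S) = {0, 1}
FOLLOW(A) = {$, 0, 1}
FOLLOW(B) = {1}
FOLLOW(S) = {$, 0, 1}
Therefore, FOLLOW(B) = {1}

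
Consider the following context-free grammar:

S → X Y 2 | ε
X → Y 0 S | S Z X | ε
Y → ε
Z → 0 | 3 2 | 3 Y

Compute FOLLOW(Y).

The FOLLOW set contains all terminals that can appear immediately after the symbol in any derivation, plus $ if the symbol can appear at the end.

We compute FOLLOW(Y) using the standard algorithm.
FOLLOW(S) starts with {$}.
FIRST(S) = {0, 2, 3, ε}
FIRST(X) = {0, 2, 3, ε}
FIRST(Y) = {ε}
FIRST(Z) = {0, 3}
FOLLOW(S) = {$, 0, 2, 3}
FOLLOW(X) = {2}
FOLLOW(Y) = {0, 2, 3}
FOLLOW(Z) = {0, 2, 3}
Therefore, FOLLOW(Y) = {0, 2, 3}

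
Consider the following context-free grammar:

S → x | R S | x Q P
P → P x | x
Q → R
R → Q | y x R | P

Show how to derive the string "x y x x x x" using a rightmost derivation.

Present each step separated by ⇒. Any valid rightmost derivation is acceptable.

S ⇒ x Q P ⇒ x Q P x ⇒ x Q x x ⇒ x R x x ⇒ x y x R x x ⇒ x y x P x x ⇒ x y x x x x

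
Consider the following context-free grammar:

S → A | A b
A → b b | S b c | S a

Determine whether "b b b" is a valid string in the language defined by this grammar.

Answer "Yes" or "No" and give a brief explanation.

Yes - a valid derivation exists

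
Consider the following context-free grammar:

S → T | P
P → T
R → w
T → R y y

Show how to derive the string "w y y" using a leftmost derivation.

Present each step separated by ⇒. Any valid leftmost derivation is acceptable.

S ⇒ T ⇒ R y y ⇒ w y y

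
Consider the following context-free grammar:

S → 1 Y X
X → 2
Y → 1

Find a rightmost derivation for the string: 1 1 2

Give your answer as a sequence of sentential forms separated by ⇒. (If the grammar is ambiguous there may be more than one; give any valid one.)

S ⇒ 1 Y X ⇒ 1 Y 2 ⇒ 1 1 2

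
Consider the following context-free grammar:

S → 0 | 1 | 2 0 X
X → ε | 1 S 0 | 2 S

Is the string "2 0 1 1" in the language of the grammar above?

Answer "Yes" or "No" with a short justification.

No - no valid derivation exists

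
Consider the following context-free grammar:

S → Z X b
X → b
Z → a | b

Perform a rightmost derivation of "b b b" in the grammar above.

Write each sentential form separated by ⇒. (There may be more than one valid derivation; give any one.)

S ⇒ Z X b ⇒ Z b b ⇒ b b b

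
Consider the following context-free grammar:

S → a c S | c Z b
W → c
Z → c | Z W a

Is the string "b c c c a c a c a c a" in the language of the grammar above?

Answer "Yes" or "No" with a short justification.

No - no valid derivation exists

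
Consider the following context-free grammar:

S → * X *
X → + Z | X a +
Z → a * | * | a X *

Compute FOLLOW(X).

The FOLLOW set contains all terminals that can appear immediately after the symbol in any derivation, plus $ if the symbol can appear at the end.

We compute FOLLOW(X) using the standard algorithm.
FOLLOW(S) starts with {$}.
FIRST(S) = {*}
FIRST(X) = {+}
FIRST(Z) = {*, a}
FOLLOW(S) = {$}
FOLLOW(X) = {*, a}
FOLLOW(Z) = {*, a}
Therefore, FOLLOW(X) = {*, a}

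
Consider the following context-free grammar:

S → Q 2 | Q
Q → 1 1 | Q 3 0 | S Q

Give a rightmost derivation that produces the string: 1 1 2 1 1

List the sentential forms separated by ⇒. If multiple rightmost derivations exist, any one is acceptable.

S ⇒ Q ⇒ S Q ⇒ S 1 1 ⇒ Q 2 1 1 ⇒ 1 1 2 1 1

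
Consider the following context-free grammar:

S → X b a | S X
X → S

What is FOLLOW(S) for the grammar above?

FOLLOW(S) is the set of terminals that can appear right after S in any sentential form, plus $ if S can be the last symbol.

We compute FOLLOW(S) using the standard algorithm.
FOLLOW(S) starts with {$}.
FIRST(S) = {}
FIRST(X) = {}
FOLLOW(S) = {$, b}
FOLLOW(X) = {$, b}
Therefore, FOLLOW(S) = {$, b}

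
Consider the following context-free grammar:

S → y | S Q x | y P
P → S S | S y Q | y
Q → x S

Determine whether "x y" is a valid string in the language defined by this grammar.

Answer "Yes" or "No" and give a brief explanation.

No - no valid derivation exists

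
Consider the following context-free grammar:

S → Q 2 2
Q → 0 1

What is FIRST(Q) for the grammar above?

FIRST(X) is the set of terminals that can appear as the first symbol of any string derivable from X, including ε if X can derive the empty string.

We compute FIRST(Q) using the standard algorithm.
FIRST(Q) = {0}
FIRST(S) = {0}
Therefore, FIRST(Q) = {0}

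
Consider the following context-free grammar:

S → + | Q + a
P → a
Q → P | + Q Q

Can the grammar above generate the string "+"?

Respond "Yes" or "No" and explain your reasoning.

Yes - a valid derivation exists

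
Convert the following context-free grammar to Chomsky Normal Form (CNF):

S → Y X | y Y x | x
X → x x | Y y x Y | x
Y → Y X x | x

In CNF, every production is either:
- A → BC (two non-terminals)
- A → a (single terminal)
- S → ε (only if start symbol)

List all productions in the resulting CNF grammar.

TY → y; TX → x; S → x; X → x; Y → x; S → Y X; S → TY X0; X0 → Y TX; X → TX TX; X → Y X1; X1 → TY X2; X2 → TX Y; Y → Y X3; X3 → X TX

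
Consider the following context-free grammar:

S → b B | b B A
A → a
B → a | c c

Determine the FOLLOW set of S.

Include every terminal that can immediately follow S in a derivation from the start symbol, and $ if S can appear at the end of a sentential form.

We compute FOLLOW(S) using the standard algorithm.
FOLLOW(S) starts with {$}.
FIRST(A) = {a}
FIRST(B) = {a, c}
FIRST(S) = {b}
FOLLOW(A) = {$}
FOLLOW(B) = {$, a}
FOLLOW(S) = {$}
Therefore, FOLLOW(S) = {$}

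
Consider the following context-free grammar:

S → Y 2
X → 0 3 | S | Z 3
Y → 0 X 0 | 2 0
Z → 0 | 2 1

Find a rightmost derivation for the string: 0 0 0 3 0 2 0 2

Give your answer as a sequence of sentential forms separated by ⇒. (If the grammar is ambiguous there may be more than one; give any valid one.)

S ⇒ Y 2 ⇒ 0 X 0 2 ⇒ 0 S 0 2 ⇒ 0 Y 2 0 2 ⇒ 0 0 X 0 2 0 2 ⇒ 0 0 0 3 0 2 0 2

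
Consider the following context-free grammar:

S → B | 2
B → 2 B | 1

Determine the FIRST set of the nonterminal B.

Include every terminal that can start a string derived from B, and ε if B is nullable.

We compute FIRST(B) using the standard algorithm.
FIRST(B) = {1, 2}
FIRST(S) = {1, 2}
Therefore, FIRST(B) = {1, 2}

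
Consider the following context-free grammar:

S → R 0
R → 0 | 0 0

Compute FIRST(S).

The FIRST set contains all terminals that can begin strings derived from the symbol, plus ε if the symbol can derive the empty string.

We compute FIRST(S) using the standard algorithm.
FIRST(R) = {0}
FIRST(S) = {0}
Therefore, FIRST(S) = {0}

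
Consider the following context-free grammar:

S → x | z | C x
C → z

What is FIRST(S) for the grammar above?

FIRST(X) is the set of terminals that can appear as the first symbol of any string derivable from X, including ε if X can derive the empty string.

We compute FIRST(S) using the standard algorithm.
FIRST(C) = {z}
FIRST(S) = {x, z}
Therefore, FIRST(S) = {x, z}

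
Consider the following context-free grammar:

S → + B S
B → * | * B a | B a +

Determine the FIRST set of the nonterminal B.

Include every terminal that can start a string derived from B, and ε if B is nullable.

We compute FIRST(B) using the standard algorithm.
FIRST(B) = {*}
FIRST(S) = {+}
Therefore, FIRST(B) = {*}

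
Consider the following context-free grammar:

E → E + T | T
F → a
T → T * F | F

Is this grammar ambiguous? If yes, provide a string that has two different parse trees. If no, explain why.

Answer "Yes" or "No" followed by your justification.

No - the grammar is unambiguous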